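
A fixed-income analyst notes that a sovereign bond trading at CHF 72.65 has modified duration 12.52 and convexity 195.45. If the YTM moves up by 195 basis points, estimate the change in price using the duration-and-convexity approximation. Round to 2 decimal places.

Duration effect: -D_mod·Δy = -12.52 × (+0.0195) = -0.244140
Convexity effect: ½·C·(Δy)² = 0.5 × 195.45 × (0.0195)² = +0.03715993125
ΔP/P ≈ -0.244140 + 0.03715993125 = -0.20698006875
ΔP ≈ 72.65 × (-0.20698006875) = -15.0371019946875.

-CHF 15.04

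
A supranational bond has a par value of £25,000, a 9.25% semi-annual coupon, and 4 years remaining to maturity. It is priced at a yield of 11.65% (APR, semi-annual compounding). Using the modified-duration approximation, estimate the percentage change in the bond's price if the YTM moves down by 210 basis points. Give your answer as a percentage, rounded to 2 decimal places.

+6.76%

Periodic yield y = 0.05825. Modified duration first:
  t   CF        PV=CF/(1+0.05825)^t    t·PV
  1     1,156.25     1,092.6057     1,092.6057
  2     1,156.25     1,032.4647     2,064.9293
  3     1,156.25       975.6340     2,926.9019
  4     1,156.25       921.9315     3,687.7259
  5     1,156.25       871.1849     4,355.9247
  6     1,156.25       823.2317     4,939.3902
  7     1,156.25       777.9180     5,445.4258
  8    26,156.25    16,629.1198   133,032.9585
  Σ                 23,124.0902   157,545.8620
P = 23,124.0902; D_Mac = 6.81306 half-year periods = 3.40653 yrs; D_mod = 3.40653/(1+0.05825) = 3.21902 yrs.
ΔP/P ≈ -D_mod · Δy = -3.21902 × (-0.021) = +0.067599 = +6.7599%.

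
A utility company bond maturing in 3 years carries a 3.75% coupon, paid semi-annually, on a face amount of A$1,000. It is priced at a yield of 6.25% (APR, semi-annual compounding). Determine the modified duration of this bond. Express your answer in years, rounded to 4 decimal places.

Periodic yield y = 0.03125. First find Macaulay duration:
  t   CF        PV=CF/(1+0.03125)^t    t·PV
  1        18.75        18.1818        18.1818
  2        18.75        17.6309        35.2617
  3        18.75        17.0966        51.2898
  4        18.75        16.5785        66.3140
  5        18.75        16.0761        80.3806
  6     1,018.75       847.0009     5,082.0052
  Σ                    932.5648     5,333.4331
P = 932.5648; Macaulay duration = 5,333.4331 / 932.5648 = 5.71910 half-year periods = 2.85955 years.
Modified duration = D_Mac / (1 + y) = 2.85955 / 1.03125 = 2.77290 years.

2.7729 years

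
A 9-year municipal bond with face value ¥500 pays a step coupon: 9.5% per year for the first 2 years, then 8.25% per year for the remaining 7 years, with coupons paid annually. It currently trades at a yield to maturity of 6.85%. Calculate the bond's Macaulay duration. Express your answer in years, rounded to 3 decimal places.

Periodic yield y = 0.0685. Discount each cash flow and weight by its year:
  t   CF        PV=CF/(1+0.0685)^t    t·PV
  1        47.50        44.4548        44.4548
  2        47.50        41.6049        83.2098
  3        41.25        33.8143       101.4429
  4        41.25        31.6465       126.5860
  5        41.25        29.6177       148.0885
  6        41.25        27.7190       166.3137
  7        41.25        25.9419       181.5935
  8        41.25        24.2788       194.2306
  9       541.25       298.1448     2,683.3028
  Σ                    557.2227     3,729.2227
Price P = Σ PV = 557.2227.
Macaulay duration = Σ(t·PV) / P = 3,729.2227 / 557.2227 = 6.69252 years.

6.693 years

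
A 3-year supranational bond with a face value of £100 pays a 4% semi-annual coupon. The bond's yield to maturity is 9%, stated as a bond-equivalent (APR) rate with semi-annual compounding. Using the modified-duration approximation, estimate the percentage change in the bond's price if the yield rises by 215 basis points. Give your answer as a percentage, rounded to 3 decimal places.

-5.852%

Periodic yield y = 0.045. Modified duration first:
  t   CF        PV=CF/(1+0.045)^t    t·PV
  1         2.00         1.9139         1.9139
  2         2.00         1.8315         3.6629
  3         2.00         1.7526         5.2578
  4         2.00         1.6771         6.7085
  5         2.00         1.6049         8.0245
  6       102.00        78.3254       469.9522
  Σ                     87.1053       495.5198
P = 87.1053; D_Mac = 5.68874 half-year periods = 2.84437 yrs; D_mod = 2.84437/(1+0.045) = 2.72189 yrs.
ΔP/P ≈ -D_mod · Δy = -2.72189 × (+0.0215) = -0.058521 = -5.8521%.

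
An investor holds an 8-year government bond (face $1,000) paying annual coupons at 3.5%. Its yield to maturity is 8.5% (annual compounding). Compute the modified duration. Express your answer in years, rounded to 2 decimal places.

6.38 years

Periodic yield y = 0.085. First find Macaulay duration:
  t   CF        PV=CF/(1+0.085)^t    t·PV
  1        35.00        32.2581        32.2581
  2        35.00        29.7309        59.4619
  3        35.00        27.4018        82.2054
  4        35.00        25.2551       101.0204
  5        35.00        23.2766       116.3829
  6        35.00        21.4531       128.7185
  7        35.00        19.7724       138.4070
  8     1,035.00       538.8929     4,311.1430
  Σ                    718.0409     4,969.5971
P = 718.0409; Macaulay duration = 4,969.5971 / 718.0409 = 6.92105 years.
Modified duration = D_Mac / (1 + y) = 6.92105 / 1.085 = 6.37885 years.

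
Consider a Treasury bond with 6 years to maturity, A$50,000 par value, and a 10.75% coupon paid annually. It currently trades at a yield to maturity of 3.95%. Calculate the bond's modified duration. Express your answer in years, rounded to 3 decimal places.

Periodic yield y = 0.0395. First find Macaulay duration:
  t   CF        PV=CF/(1+0.0395)^t    t·PV
  1     5,375.00     5,170.7552     5,170.7552
  2     5,375.00     4,974.2714     9,948.5429
  3     5,375.00     4,785.2539    14,355.7618
  4     5,375.00     4,603.4189    18,413.6755
  5     5,375.00     4,428.4934    22,142.4669
  6    55,375.00    43,890.1209   263,340.7254
  Σ                 67,852.3137   333,371.9277
P = 67,852.3137; Macaulay duration = 333,371.9277 / 67,852.3137 = 4.91320 years.
Modified duration = D_Mac / (1 + y) = 4.91320 / 1.0395 = 4.72650 years.

4.727 years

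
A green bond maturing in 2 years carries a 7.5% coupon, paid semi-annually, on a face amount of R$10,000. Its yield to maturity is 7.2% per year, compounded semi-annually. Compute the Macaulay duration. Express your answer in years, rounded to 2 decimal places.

Periodic yield y = 0.036. Discount each cash flow and weight by its period:
  t   CF        PV=CF/(1+0.036)^t    t·PV
  1       375.00       361.9691       361.9691
  2       375.00       349.3910       698.7821
  3       375.00       337.2500     1,011.7501
  4    10,375.00     9,006.3555    36,025.4219
  Σ                 10,054.9656    38,097.9231
Price P = Σ PV = 10,054.9656.
Macaulay duration = Σ(t·PV) / P = 38,097.9231 / 10,054.9656 = 3.78897 half-year periods.
In years: 3.78897 / 2 = 1.89448 years.

1.89 years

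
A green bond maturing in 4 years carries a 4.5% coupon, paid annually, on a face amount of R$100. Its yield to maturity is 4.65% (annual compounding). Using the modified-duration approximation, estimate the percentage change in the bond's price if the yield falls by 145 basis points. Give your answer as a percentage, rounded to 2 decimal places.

Periodic yield y = 0.0465. Modified duration first:
  t   CF        PV=CF/(1+0.0465)^t    t·PV
  1         4.50         4.3000         4.3000
  2         4.50         4.1090         8.2180
  3         4.50         3.9264        11.7792
  4       104.50        87.1283       348.5133
  Σ                     99.4638       372.8105
P = 99.4638; D_Mac = 3.74820 yrs; D_mod = 3.74820/(1+0.0465) = 3.58166 yrs.
ΔP/P ≈ -D_mod · Δy = -3.58166 × (-0.0145) = +0.051934 = +5.1934%.

+5.19%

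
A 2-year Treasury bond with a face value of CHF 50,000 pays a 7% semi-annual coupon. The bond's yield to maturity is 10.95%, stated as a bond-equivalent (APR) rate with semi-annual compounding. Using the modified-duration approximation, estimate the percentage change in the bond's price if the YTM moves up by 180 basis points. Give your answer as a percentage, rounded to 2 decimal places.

Periodic yield y = 0.05475. Modified duration first:
  t   CF        PV=CF/(1+0.05475)^t    t·PV
  1     1,750.00     1,659.1609     1,659.1609
  2     1,750.00     1,573.0372     3,146.0743
  3     1,750.00     1,491.3839     4,474.1517
  4    51,750.00    41,813.0856   167,252.3425
  Σ                 46,536.6676   176,531.7295
P = 46,536.6676; D_Mac = 3.79339 half-year periods = 1.89669 yrs; D_mod = 1.89669/(1+0.05475) = 1.79824 yrs.
ΔP/P ≈ -D_mod · Δy = -1.79824 × (+0.018) = -0.032368 = -3.2368%.

-3.24%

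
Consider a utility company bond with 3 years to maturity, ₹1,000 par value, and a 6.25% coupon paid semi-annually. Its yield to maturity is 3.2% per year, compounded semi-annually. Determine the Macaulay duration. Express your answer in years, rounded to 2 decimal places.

Periodic yield y = 0.016. Discount each cash flow and weight by its period:
  t   CF        PV=CF/(1+0.016)^t    t·PV
  1        31.25        30.7579        30.7579
  2        31.25        30.2735        60.5470
  3        31.25        29.7968        89.3903
  4        31.25        29.3275       117.3100
  5        31.25        28.8657       144.3283
  6     1,031.25       937.5657     5,625.3942
  Σ                  1,086.5870     6,067.7277
Price P = Σ PV = 1,086.5870.
Macaulay duration = Σ(t·PV) / P = 6,067.7277 / 1,086.5870 = 5.58421 half-year periods.
In years: 5.58421 / 2 = 2.79210 years.

2.79 years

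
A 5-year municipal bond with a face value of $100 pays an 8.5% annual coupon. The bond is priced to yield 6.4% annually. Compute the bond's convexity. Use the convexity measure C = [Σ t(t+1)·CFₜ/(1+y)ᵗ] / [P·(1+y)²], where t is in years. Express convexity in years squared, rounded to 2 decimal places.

With y = 0.064:
  t   CF        PV=CF/(1+0.064)^t    t·PV        t(t+1)·PV
  1         8.50         7.9887         7.9887          15.9774
  2         8.50         7.5082        15.0164          45.0492
  3         8.50         7.0566        21.1697          84.6789
  4         8.50         6.6321        26.5285         132.6424
  5       108.50        79.5649       397.8246       2,386.9474
  Σ                    108.7505       468.5279       2,665.2954
P = 108.7505.
Convexity = Σ t(t+1)·PV / [P·(1+y)²] = 2,665.2954 / (108.7505 × 1.132096) = 21.64864.

21.65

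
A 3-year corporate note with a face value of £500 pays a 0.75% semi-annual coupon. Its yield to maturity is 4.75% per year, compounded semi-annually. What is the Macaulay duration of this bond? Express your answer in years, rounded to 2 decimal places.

2.97 years

Periodic yield y = 0.02375. Discount each cash flow and weight by its period:
  t   CF        PV=CF/(1+0.02375)^t    t·PV
  1        1.875         1.8315         1.8315
  2        1.875         1.7890         3.5780
  3        1.875         1.7475         5.2425
  4        1.875         1.7070         6.8279
  5        1.875         1.6674         8.3368
  6      501.875       435.9454     2,615.6722
  Σ                    444.6877     2,641.4890
Price P = Σ PV = 444.6877.
Macaulay duration = Σ(t·PV) / P = 2,641.4890 / 444.6877 = 5.94010 half-year periods.
In years: 5.94010 / 2 = 2.97005 years.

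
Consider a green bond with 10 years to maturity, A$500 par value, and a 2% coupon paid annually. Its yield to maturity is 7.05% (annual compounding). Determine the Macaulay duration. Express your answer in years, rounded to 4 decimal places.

Periodic yield y = 0.0705. Discount each cash flow and weight by its year:
  t   CF        PV=CF/(1+0.0705)^t    t·PV
  1        10.00         9.3414         9.3414
  2        10.00         8.7262        17.4525
  3        10.00         8.1515        24.4546
  4        10.00         7.6147        30.4588
  5        10.00         7.1132        35.5661
  6        10.00         6.6448        39.8686
  7        10.00         6.2072        43.4502
  8        10.00         5.7984        46.3870
  9        10.00         5.4165        48.7486
  10      510.00       258.0498     2,580.4976
  Σ                    323.0637     2,876.2255
Price P = Σ PV = 323.0637.
Macaulay duration = Σ(t·PV) / P = 2,876.2255 / 323.0637 = 8.90297 years.

8.9030 years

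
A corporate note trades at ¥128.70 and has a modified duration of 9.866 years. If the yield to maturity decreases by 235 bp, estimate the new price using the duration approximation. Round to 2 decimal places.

Duration approximation: ΔP/P ≈ -D_mod · Δy = -9.866 × (-0.0235) = +0.231851.
New price ≈ 128.70 × (1 + 0.231851) = 158.5392237.

¥158.54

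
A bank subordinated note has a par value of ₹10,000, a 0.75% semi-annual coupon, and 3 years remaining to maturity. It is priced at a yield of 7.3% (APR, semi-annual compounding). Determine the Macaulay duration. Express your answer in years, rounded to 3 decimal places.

2.969 years

Periodic yield y = 0.0365. Discount each cash flow and weight by its period:
  t   CF        PV=CF/(1+0.0365)^t    t·PV
  1        37.50        36.1795        36.1795
  2        37.50        34.9054        69.8108
  3        37.50        33.6762       101.0287
  4        37.50        32.4903       129.9613
  5        37.50        31.3462       156.7309
  6    10,037.50     8,094.8670    48,569.2022
  Σ                  8,263.4646    49,062.9134
Price P = Σ PV = 8,263.4646.
Macaulay duration = Σ(t·PV) / P = 49,062.9134 / 8,263.4646 = 5.93733 half-year periods.
In years: 5.93733 / 2 = 2.96866 years.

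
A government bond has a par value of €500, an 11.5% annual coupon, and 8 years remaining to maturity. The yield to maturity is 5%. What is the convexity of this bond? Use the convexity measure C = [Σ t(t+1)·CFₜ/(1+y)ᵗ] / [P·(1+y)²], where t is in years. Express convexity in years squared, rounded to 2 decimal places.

44.17

With y = 0.05:
  t   CF        PV=CF/(1+0.05)^t    t·PV        t(t+1)·PV
  1        57.50        54.7619        54.7619         109.5238
  2        57.50        52.1542       104.3084         312.9252
  3        57.50        49.6707       149.0120         596.0479
  4        57.50        47.3054       189.2216         946.1078
  5        57.50        45.0528       225.2638       1,351.5826
  6        57.50        42.9074       257.4443       1,802.1102
  7        57.50        40.8642       286.0492       2,288.3939
  8       557.50       377.3379     3,018.7036      27,168.3320
  Σ                    710.0544     4,284.7647      34,575.0235
P = 710.0544.
Convexity = Σ t(t+1)·PV / [P·(1+y)²] = 34,575.0235 / (710.0544 × 1.102500) = 44.16643.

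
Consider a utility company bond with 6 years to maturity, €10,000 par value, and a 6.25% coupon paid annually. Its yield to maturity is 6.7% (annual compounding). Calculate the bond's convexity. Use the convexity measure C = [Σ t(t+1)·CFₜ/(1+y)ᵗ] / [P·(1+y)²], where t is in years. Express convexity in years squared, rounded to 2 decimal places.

30.19

With y = 0.067:
  t   CF        PV=CF/(1+0.067)^t    t·PV        t(t+1)·PV
  1       625.00       585.7545       585.7545       1,171.5089
  2       625.00       548.9732     1,097.9465       3,293.8395
  3       625.00       514.5016     1,543.5049       6,174.0196
  4       625.00       482.1946     1,928.7784       9,643.8919
  5       625.00       451.9162     2,259.5811      13,557.4863
  6    10,625.00     7,200.1646    43,200.9873     302,406.9114
  Σ                  9,783.5047    50,616.5526     336,247.6576
P = 9,783.5047.
Convexity = Σ t(t+1)·PV / [P·(1+y)²] = 336,247.6576 / (9,783.5047 × 1.138489) = 30.18811.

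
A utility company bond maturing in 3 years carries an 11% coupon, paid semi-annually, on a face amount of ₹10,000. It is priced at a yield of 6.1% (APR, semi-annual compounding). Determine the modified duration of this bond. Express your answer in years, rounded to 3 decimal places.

Periodic yield y = 0.0305. First find Macaulay duration:
  t   CF        PV=CF/(1+0.0305)^t    t·PV
  1       550.00       533.7215       533.7215
  2       550.00       517.9248     1,035.8496
  3       550.00       502.5956     1,507.7869
  4       550.00       487.7202     1,950.8806
  5       550.00       473.2850     2,366.4248
  6    10,550.00     8,809.7682    52,858.6094
  Σ                 11,325.0153    60,253.2728
P = 11,325.0153; Macaulay duration = 60,253.2728 / 11,325.0153 = 5.32037 half-year periods = 2.66019 years.
Modified duration = D_Mac / (1 + y) = 2.66019 / 1.0305 = 2.58145 years.

2.581 years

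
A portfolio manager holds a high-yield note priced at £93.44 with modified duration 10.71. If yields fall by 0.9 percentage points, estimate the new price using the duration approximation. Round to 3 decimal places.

£102.447

Duration approximation: ΔP/P ≈ -D_mod · Δy = -10.71 × (-0.009) = +0.096390.
New price ≈ 93.44 × (1 + 0.096390) = 102.4466816.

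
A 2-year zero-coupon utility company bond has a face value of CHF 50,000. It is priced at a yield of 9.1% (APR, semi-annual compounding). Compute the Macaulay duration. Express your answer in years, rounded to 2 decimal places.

A zero-coupon bond has a single cash flow at maturity, so its Macaulay duration equals its maturity: 2 years.
(Equivalently: 4 semi-annual periods ÷ 2 = 2 years.)

2.00 years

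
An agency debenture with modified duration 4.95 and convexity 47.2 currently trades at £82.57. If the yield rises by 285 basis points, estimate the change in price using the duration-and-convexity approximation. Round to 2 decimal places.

-£10.07

Duration effect: -D_mod·Δy = -4.95 × (+0.0285) = -0.141075
Convexity effect: ½·C·(Δy)² = 0.5 × 47.2 × (0.0285)² = +0.0191691
ΔP/P ≈ -0.141075 + 0.0191691 = -0.1219059
ΔP ≈ 82.57 × (-0.1219059) = -10.065770163.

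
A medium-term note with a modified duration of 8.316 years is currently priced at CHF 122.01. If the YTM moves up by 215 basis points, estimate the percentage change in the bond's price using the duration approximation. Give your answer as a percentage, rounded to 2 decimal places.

-17.88%

Duration approximation: ΔP/P ≈ -D_mod · Δy = -8.316 × (+0.0215) = -0.178794.
As a percentage: -17.8794%.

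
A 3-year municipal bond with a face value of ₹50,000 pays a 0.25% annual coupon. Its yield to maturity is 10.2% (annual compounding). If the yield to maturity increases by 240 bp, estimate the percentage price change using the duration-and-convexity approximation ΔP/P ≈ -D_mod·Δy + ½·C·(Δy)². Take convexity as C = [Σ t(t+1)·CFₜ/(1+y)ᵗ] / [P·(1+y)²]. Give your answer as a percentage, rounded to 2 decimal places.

With y = 0.102:
  t   CF        PV=CF/(1+0.102)^t    t·PV        t(t+1)·PV
  1       125.00       113.4301       113.4301         226.8603
  2       125.00       102.9311       205.8623         617.5869
  3    50,125.00    37,454.9828   112,364.9484     449,459.7937
  Σ                 37,671.3441   112,684.2409     450,304.2409
P = 37,671.3441; D_Mac = 2.99125 yrs; D_mod = 2.71438 yrs; C = 9.84310.
Duration effect: -2.71438 × (+0.024) = -0.065145
Convexity effect: 0.5 × 9.84310 × (0.024)² = +0.0028348
ΔP/P ≈ -0.065145 + 0.0028348 = -0.062310 = -6.2310%.

-6.23%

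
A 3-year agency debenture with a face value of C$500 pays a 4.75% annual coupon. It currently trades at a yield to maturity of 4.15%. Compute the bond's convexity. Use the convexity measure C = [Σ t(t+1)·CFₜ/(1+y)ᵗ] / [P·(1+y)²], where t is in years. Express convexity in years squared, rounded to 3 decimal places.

10.411

With y = 0.0415:
  t   CF        PV=CF/(1+0.0415)^t    t·PV        t(t+1)·PV
  1        23.75        22.8036        22.8036          45.6073
  2        23.75        21.8950        43.7900         131.3700
  3       523.75       463.6030     1,390.8089       5,563.2357
  Σ                    508.3016     1,457.4026       5,740.2130
P = 508.3016.
Convexity = Σ t(t+1)·PV / [P·(1+y)²] = 5,740.2130 / (508.3016 × 1.084722) = 10.41089.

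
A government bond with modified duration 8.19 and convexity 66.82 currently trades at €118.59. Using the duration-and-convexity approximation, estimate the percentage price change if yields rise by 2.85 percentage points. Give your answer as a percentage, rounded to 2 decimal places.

Duration effect: -D_mod·Δy = -8.19 × (+0.0285) = -0.233415
Convexity effect: ½·C·(Δy)² = 0.5 × 66.82 × (0.0285)² = +0.0271372725
ΔP/P ≈ -0.233415 + 0.0271372725 = -0.2062777275
= -20.62777275%.

-20.63%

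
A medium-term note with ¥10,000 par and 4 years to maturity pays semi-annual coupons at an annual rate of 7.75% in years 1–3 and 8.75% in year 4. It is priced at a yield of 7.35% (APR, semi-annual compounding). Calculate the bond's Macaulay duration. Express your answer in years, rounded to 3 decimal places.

3.520 years

Periodic yield y = 0.03675. Discount each cash flow and weight by its period:
  t   CF        PV=CF/(1+0.03675)^t    t·PV
  1       387.50       373.7642       373.7642
  2       387.50       360.5152       721.0305
  3       387.50       347.7359     1,043.2078
  4       387.50       335.4096     1,341.6385
  5       387.50       323.5203     1,617.6013
  6       387.50       312.0523     1,872.3140
  7       437.50       339.8285     2,378.7992
  8    10,437.50     7,819.9529    62,559.6230
  Σ                 10,212.7789    71,907.9786
Price P = Σ PV = 10,212.7789.
Macaulay duration = Σ(t·PV) / P = 71,907.9786 / 10,212.7789 = 7.04098 half-year periods.
In years: 7.04098 / 2 = 3.52049 years.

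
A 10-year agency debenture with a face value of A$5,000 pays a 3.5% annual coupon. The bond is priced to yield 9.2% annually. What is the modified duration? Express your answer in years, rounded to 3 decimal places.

7.489 years

Periodic yield y = 0.092. First find Macaulay duration:
  t   CF        PV=CF/(1+0.092)^t    t·PV
  1       175.00       160.2564       160.2564
  2       175.00       146.7550       293.5099
  3       175.00       134.3910       403.1730
  4       175.00       123.0687       492.2747
  5       175.00       112.7002       563.5012
  6       175.00       103.2054       619.2321
  7       175.00        94.5104       661.5728
  8       175.00        86.5480       692.3838
  9       175.00        79.2564       713.3075
  10    5,175.00     2,146.2681    21,462.6810
  Σ                  3,186.9595    26,061.8924
P = 3,186.9595; Macaulay duration = 26,061.8924 / 3,186.9595 = 8.17767 years.
Modified duration = D_Mac / (1 + y) = 8.17767 / 1.092 = 7.48871 years.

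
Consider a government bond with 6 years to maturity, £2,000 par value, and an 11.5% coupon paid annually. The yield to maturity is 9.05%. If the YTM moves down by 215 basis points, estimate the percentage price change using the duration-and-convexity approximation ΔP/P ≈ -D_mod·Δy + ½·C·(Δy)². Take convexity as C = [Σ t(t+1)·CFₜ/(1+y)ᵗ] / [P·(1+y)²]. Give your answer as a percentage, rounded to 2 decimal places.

With y = 0.0905:
  t   CF        PV=CF/(1+0.0905)^t    t·PV        t(t+1)·PV
  1       230.00       210.9124       210.9124         421.8249
  2       230.00       193.4089       386.8178       1,160.4535
  3       230.00       177.3580       532.0741       2,128.2962
  4       230.00       162.6392       650.5567       3,252.7835
  5       230.00       149.1418       745.7092       4,474.2551
  6     2,230.00     1,326.0223     7,956.1341      55,692.9386
  Σ                  2,219.4827    10,482.2043      67,130.5517
P = 2,219.4827; D_Mac = 4.72281 yrs; D_mod = 4.33087 yrs; C = 25.43414.
Duration effect: -4.33087 × (-0.0215) = +0.093114
Convexity effect: 0.5 × 25.43414 × (-0.0215)² = +0.0058785
ΔP/P ≈ +0.093114 + 0.0058785 = +0.098992 = +9.8992%.

+9.90%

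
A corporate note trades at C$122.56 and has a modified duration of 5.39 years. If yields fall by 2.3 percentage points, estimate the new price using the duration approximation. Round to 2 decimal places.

C$137.75

Duration approximation: ΔP/P ≈ -D_mod · Δy = -5.39 × (-0.023) = +0.123970.
New price ≈ 122.56 × (1 + 0.123970) = 137.7537632.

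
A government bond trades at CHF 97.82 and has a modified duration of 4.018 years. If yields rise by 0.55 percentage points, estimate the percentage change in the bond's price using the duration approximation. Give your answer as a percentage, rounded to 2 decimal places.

-2.21%

Duration approximation: ΔP/P ≈ -D_mod · Δy = -4.018 × (+0.0055) = -0.022099.
As a percentage: -2.2099%.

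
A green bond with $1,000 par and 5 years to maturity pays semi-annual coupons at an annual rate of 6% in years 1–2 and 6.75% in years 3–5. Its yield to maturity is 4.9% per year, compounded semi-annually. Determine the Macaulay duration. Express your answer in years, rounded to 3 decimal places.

4.398 years

Periodic yield y = 0.0245. Discount each cash flow and weight by its period:
  t   CF        PV=CF/(1+0.0245)^t    t·PV
  1        30.00        29.2826        29.2826
  2        30.00        28.5823        57.1646
  3        30.00        27.8988        83.6964
  4        30.00        27.2316       108.9265
  5        33.75        29.9029       149.5147
  6        33.75        29.1878       175.1271
  7        33.75        28.4898       199.4289
  8        33.75        27.8085       222.4683
  9        33.75        27.1435       244.2916
  10    1,033.75       811.5138     8,115.1377
  Σ                  1,067.0417     9,385.0383
Price P = Σ PV = 1,067.0417.
Macaulay duration = Σ(t·PV) / P = 9,385.0383 / 1,067.0417 = 8.79538 half-year periods.
In years: 8.79538 / 2 = 4.39769 years.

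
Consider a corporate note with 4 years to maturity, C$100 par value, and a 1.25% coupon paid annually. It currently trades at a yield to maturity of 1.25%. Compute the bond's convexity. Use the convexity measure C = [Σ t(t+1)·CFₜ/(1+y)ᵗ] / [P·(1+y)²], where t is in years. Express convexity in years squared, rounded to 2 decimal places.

With y = 0.0125:
  t   CF        PV=CF/(1+0.0125)^t    t·PV        t(t+1)·PV
  1         1.25         1.2346         1.2346           2.4691
  2         1.25         1.2193         2.4387           7.3160
  3         1.25         1.2043         3.6128          14.4513
  4       101.25        96.3418       385.3673       1,926.8367
  Σ                    100.0000       392.6534       1,951.0730
P = 100.0000.
Convexity = Σ t(t+1)·PV / [P·(1+y)²] = 1,951.0730 / (100.0000 × 1.025156) = 19.03196.

19.03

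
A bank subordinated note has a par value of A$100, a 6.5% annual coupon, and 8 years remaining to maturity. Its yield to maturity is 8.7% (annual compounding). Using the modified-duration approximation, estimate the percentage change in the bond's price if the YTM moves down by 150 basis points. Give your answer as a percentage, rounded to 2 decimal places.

Periodic yield y = 0.087. Modified duration first:
  t   CF        PV=CF/(1+0.087)^t    t·PV
  1         6.50         5.9798         5.9798
  2         6.50         5.5012        11.0023
  3         6.50         5.0609        15.1826
  4         6.50         4.6558        18.6232
  5         6.50         4.2832        21.4159
  6         6.50         3.9404        23.6422
  7         6.50         3.6250        25.3749
  8       106.50        54.6403       437.1226
  Σ                     87.6864       558.3434
P = 87.6864; D_Mac = 6.36750 yrs; D_mod = 6.36750/(1+0.087) = 5.85787 yrs.
ΔP/P ≈ -D_mod · Δy = -5.85787 × (-0.015) = +0.087868 = +8.7868%.

+8.79%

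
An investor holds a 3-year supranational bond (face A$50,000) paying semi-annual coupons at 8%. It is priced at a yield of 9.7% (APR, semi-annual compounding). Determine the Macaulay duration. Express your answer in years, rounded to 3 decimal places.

2.719 years

Periodic yield y = 0.0485. Discount each cash flow and weight by its period:
  t   CF        PV=CF/(1+0.0485)^t    t·PV
  1     2,000.00     1,907.4869     1,907.4869
  2     2,000.00     1,819.2531     3,638.5062
  3     2,000.00     1,735.1007     5,205.3022
  4     2,000.00     1,654.8409     6,619.3638
  5     2,000.00     1,578.2937     7,891.4685
  6    52,000.00    39,137.4688   234,824.8130
  Σ                 47,832.4442   260,086.9405
Price P = Σ PV = 47,832.4442.
Macaulay duration = Σ(t·PV) / P = 260,086.9405 / 47,832.4442 = 5.43746 half-year periods.
In years: 5.43746 / 2 = 2.71873 years.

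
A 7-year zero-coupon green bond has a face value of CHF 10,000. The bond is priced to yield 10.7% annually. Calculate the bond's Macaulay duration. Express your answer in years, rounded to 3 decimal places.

A zero-coupon bond has a single cash flow at maturity, so its Macaulay duration equals its maturity: 7 years.

7.000 years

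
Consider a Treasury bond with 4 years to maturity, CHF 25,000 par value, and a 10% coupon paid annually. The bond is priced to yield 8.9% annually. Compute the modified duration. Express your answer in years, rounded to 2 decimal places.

3.21 years

Periodic yield y = 0.089. First find Macaulay duration:
  t   CF        PV=CF/(1+0.089)^t    t·PV
  1     2,500.00     2,295.6841     2,295.6841
  2     2,500.00     2,108.0662     4,216.1324
  3     2,500.00     1,935.7817     5,807.3450
  4    27,500.00    19,553.3500    78,213.4001
  Σ                 25,892.8820    90,532.5616
P = 25,892.8820; Macaulay duration = 90,532.5616 / 25,892.8820 = 3.49643 years.
Modified duration = D_Mac / (1 + y) = 3.49643 / 1.089 = 3.21068 years.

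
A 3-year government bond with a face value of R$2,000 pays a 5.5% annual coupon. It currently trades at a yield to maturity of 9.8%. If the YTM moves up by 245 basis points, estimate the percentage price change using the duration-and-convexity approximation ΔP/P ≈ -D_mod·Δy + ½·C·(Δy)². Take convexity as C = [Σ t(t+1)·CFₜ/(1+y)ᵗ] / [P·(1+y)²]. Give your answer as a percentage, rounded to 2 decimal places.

-6.05%

With y = 0.098:
  t   CF        PV=CF/(1+0.098)^t    t·PV        t(t+1)·PV
  1       110.00       100.1821       100.1821         200.3643
  2       110.00        91.2406       182.4811         547.4434
  3     2,110.00     1,593.9527     4,781.8582      19,127.4326
  Σ                  1,785.3754     5,064.5215      19,875.2404
P = 1,785.3754; D_Mac = 2.83667 yrs; D_mod = 2.58349 yrs; C = 9.23375.
Duration effect: -2.58349 × (+0.0245) = -0.063295
Convexity effect: 0.5 × 9.23375 × (0.0245)² = +0.0027713
ΔP/P ≈ -0.063295 + 0.0027713 = -0.060524 = -6.0524%.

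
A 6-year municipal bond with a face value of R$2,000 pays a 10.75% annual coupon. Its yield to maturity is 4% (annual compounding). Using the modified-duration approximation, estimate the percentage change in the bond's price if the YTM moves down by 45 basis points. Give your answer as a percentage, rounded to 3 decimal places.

+2.125%

Periodic yield y = 0.04. Modified duration first:
  t   CF        PV=CF/(1+0.04)^t    t·PV
  1       215.00       206.7308       206.7308
  2       215.00       198.7796       397.5592
  3       215.00       191.1342       573.4027
  4       215.00       183.7829       735.1316
  5       215.00       176.7143       883.5716
  6     2,215.00     1,750.5467    10,503.2800
  Σ                  2,707.6885    13,299.6759
P = 2,707.6885; D_Mac = 4.91182 yrs; D_mod = 4.91182/(1+0.04) = 4.72290 yrs.
ΔP/P ≈ -D_mod · Δy = -4.72290 × (-0.0045) = +0.021253 = +2.1253%.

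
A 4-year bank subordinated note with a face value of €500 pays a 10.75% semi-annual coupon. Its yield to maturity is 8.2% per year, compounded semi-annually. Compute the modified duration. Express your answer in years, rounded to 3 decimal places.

Periodic yield y = 0.041. First find Macaulay duration:
  t   CF        PV=CF/(1+0.041)^t    t·PV
  1       26.875        25.8165        25.8165
  2       26.875        24.7997        49.5995
  3       26.875        23.8230        71.4690
  4       26.875        22.8847        91.5389
  5       26.875        21.9834       109.9170
  6       26.875        21.1176       126.7055
  7       26.875        20.2859       142.0010
  8      526.875       382.0338     3,056.2702
  Σ                    542.7446     3,673.3175
P = 542.7446; Macaulay duration = 3,673.3175 / 542.7446 = 6.76804 half-year periods = 3.38402 years.
Modified duration = D_Mac / (1 + y) = 3.38402 / 1.041 = 3.25074 years.

3.251 years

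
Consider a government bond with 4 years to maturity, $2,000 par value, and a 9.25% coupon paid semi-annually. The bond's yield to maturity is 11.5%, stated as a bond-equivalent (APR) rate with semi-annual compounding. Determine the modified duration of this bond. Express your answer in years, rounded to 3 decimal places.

3.223 years

Periodic yield y = 0.0575. First find Macaulay duration:
  t   CF        PV=CF/(1+0.0575)^t    t·PV
  1        92.50        87.4704        87.4704
  2        92.50        82.7144       165.4287
  3        92.50        78.2169       234.6507
  4        92.50        73.9640       295.8559
  5        92.50        69.9423       349.7115
  6        92.50        66.1393       396.8357
  7        92.50        62.5431       437.8014
  8     2,092.50     1,337.8963    10,703.1705
  Σ                  1,858.8866    12,670.9249
P = 1,858.8866; Macaulay duration = 12,670.9249 / 1,858.8866 = 6.81641 half-year periods = 3.40820 years.
Modified duration = D_Mac / (1 + y) = 3.40820 / 1.0575 = 3.22289 years.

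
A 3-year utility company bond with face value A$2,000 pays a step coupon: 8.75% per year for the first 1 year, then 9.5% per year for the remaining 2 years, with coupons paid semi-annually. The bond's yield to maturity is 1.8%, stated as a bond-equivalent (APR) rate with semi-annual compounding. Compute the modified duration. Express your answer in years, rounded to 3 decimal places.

Periodic yield y = 0.009. First find Macaulay duration:
  t   CF        PV=CF/(1+0.009)^t    t·PV
  1        87.50        86.7195        86.7195
  2        87.50        85.9460       171.8920
  3        95.00        92.4805       277.4415
  4        95.00        91.6556       366.6223
  5        95.00        90.8380       454.1902
  6     2,095.00     1,985.3498    11,912.0986
  Σ                  2,432.9894    13,268.9642
P = 2,432.9894; Macaulay duration = 13,268.9642 / 2,432.9894 = 5.45377 half-year periods = 2.72688 years.
Modified duration = D_Mac / (1 + y) = 2.72688 / 1.009 = 2.70256 years.

2.703 years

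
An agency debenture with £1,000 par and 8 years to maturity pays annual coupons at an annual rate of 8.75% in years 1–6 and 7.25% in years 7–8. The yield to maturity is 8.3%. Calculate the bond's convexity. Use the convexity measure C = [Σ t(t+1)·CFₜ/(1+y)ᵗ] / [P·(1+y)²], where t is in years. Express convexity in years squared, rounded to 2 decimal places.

42.14

With y = 0.083:
  t   CF        PV=CF/(1+0.083)^t    t·PV        t(t+1)·PV
  1        87.50        80.7941        80.7941         161.5882
  2        87.50        74.6021       149.2042         447.6127
  3        87.50        68.8847       206.6541         826.6162
  4        87.50        63.6054       254.4217       1,272.1087
  5        87.50        58.7308       293.6539       1,761.9234
  6        87.50        54.2297       325.3783       2,277.6480
  7        72.50        41.4896       290.4269       2,323.4153
  8     1,072.50       566.7214     4,533.7716      40,803.9441
  Σ                  1,009.0578     6,134.3048      49,874.8566
P = 1,009.0578.
Convexity = Σ t(t+1)·PV / [P·(1+y)²] = 49,874.8566 / (1,009.0578 × 1.172889) = 42.14137.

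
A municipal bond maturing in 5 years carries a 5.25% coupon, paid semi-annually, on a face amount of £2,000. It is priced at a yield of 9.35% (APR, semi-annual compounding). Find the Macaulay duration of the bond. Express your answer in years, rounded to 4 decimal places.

4.4018 years

Periodic yield y = 0.04675. Discount each cash flow and weight by its period:
  t   CF        PV=CF/(1+0.04675)^t    t·PV
  1        52.50        50.1552        50.1552
  2        52.50        47.9152        95.8304
  3        52.50        45.7752       137.3256
  4        52.50        43.7308       174.9232
  5        52.50        41.7777       208.8885
  6        52.50        39.9118       239.4709
  7        52.50        38.1293       266.9049
  8        52.50        36.4263       291.4107
  9        52.50        34.7995       313.1952
  10    2,052.50     1,299.7310    12,997.3098
  Σ                  1,678.3520    14,775.4145
Price P = Σ PV = 1,678.3520.
Macaulay duration = Σ(t·PV) / P = 14,775.4145 / 1,678.3520 = 8.80353 half-year periods.
In years: 8.80353 / 2 = 4.40176 years.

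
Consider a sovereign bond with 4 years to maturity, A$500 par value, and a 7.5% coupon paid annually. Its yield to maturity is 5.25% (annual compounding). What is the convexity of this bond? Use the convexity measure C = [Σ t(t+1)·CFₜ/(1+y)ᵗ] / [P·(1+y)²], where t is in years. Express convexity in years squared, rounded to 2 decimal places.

With y = 0.0525:
  t   CF        PV=CF/(1+0.0525)^t    t·PV        t(t+1)·PV
  1        37.50        35.6295        35.6295          71.2589
  2        37.50        33.8522        67.7044         203.1133
  3        37.50        32.1636        96.4909         385.9635
  4       537.50       438.0161     1,752.0643       8,760.3215
  Σ                    539.6614     1,951.8891       9,420.6572
P = 539.6614.
Convexity = Σ t(t+1)·PV / [P·(1+y)²] = 9,420.6572 / (539.6614 × 1.107756) = 15.75853.

15.76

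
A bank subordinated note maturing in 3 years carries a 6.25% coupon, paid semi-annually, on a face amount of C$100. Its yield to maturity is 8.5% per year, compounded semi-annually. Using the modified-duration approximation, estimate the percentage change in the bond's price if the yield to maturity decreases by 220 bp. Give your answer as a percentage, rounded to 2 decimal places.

Periodic yield y = 0.0425. Modified duration first:
  t   CF        PV=CF/(1+0.0425)^t    t·PV
  1        3.125         2.9976         2.9976
  2        3.125         2.8754         5.7508
  3        3.125         2.7582         8.2745
  4        3.125         2.6457        10.5829
  5        3.125         2.5379        12.6894
  6      103.125        80.3355       482.0131
  Σ                     94.1503       522.3083
P = 94.1503; D_Mac = 5.54760 half-year periods = 2.77380 yrs; D_mod = 2.77380/(1+0.0425) = 2.66072 yrs.
ΔP/P ≈ -D_mod · Δy = -2.66072 × (-0.022) = +0.058536 = +5.8536%.

+5.85%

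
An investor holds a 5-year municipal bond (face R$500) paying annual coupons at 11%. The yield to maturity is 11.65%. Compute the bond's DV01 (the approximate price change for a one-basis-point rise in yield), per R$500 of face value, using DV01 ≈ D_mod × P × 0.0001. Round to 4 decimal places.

R$0.1789

Periodic yield y = 0.1165.
  t   CF        PV=CF/(1+0.1165)^t    t·PV
  1        55.00        49.2611        49.2611
  2        55.00        44.1210        88.2420
  3        55.00        39.5172       118.5517
  4        55.00        35.3938       141.5754
  5       555.00       319.8890     1,599.4451
  Σ                    488.1822     1,997.0753
P = 488.1822; D_Mac = 4.09084 yrs; D_mod = 3.66399 yrs.
DV01 ≈ 3.66399 × 488.1822 × 0.0001 = 0.178869.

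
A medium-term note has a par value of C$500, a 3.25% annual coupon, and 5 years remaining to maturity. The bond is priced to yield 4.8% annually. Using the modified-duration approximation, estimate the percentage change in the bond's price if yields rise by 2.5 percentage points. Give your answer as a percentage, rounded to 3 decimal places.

Periodic yield y = 0.048. Modified duration first:
  t   CF        PV=CF/(1+0.048)^t    t·PV
  1        16.25        15.5057        15.5057
  2        16.25        14.7955        29.5911
  3        16.25        14.1179        42.3536
  4        16.25        13.4713        53.8850
  5       516.25       408.3698     2,041.8492
  Σ                    466.2602     2,183.1846
P = 466.2602; D_Mac = 4.68233 yrs; D_mod = 4.68233/(1+0.048) = 4.46787 yrs.
ΔP/P ≈ -D_mod · Δy = -4.46787 × (+0.025) = -0.111697 = -11.1697%.

-11.170%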